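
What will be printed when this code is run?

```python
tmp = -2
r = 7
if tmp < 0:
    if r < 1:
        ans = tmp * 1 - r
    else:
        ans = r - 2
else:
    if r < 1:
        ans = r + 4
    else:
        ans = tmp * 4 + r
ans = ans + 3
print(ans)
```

tmp=-2, r=7
tmp < 0 is True; r < 1 is False
→ ans = r - 2 = 5
ans = 5+3 = 8

8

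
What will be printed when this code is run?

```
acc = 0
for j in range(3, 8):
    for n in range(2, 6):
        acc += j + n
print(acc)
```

170

j=3,n=2: acc = 0+5 = 5
j=3,n=3: acc = 5+6 = 11
j=3,n=4: acc = 11+7 = 18
j=3,n=5: acc = 18+8 = 26
j=4,n=2: acc = 26+6 = 32
j=4,n=3: acc = 32+7 = 39
j=4,n=4: acc = 39+8 = 47
j=4,n=5: acc = 47+9 = 56
j=5,n=2: acc = 56+7 = 63
j=5,n=3: acc = 63+8 = 71
j=5,n=4: acc = 71+9 = 80
j=5,n=5: acc = 80+10 = 90
j=6,n=2: acc = 90+8 = 98
j=6,n=3: acc = 98+9 = 107
j=6,n=4: acc = 107+10 = 117
j=6,n=5: acc = 117+11 = 128
j=7,n=2: acc = 128+9 = 137
j=7,n=3: acc = 137+10 = 147
j=7,n=4: acc = 147+11 = 158
j=7,n=5: acc = 158+12 = 170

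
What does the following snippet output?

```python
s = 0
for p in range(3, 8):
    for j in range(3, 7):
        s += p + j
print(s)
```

190

p=3,j=3: s = 0+6 = 6
p=3,j=4: s = 6+7 = 13
p=3,j=5: s = 13+8 = 21
p=3,j=6: s = 21+9 = 30
p=4,j=3: s = 30+7 = 37
p=4,j=4: s = 37+8 = 45
p=4,j=5: s = 45+9 = 54
p=4,j=6: s = 54+10 = 64
p=5,j=3: s = 64+8 = 72
p=5,j=4: s = 72+9 = 81
p=5,j=5: s = 81+10 = 91
p=5,j=6: s = 91+11 = 102
p=6,j=3: s = 102+9 = 111
p=6,j=4: s = 111+10 = 121
p=6,j=5: s = 121+11 = 132
p=6,j=6: s = 132+12 = 144
p=7,j=3: s = 144+10 = 154
p=7,j=4: s = 154+11 = 165
p=7,j=5: s = 165+12 = 177
p=7,j=6: s = 177+13 = 190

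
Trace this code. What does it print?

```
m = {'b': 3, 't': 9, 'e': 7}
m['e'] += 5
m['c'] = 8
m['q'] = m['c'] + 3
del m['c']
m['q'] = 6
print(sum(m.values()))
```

30

m['e'] = 7+5 = 12 → {'b': 3, 't': 9, 'e': 12}
m['c'] = 8 → {'b': 3, 't': 9, 'e': 12, 'c': 8}
m['q'] = m['c']+3 = 11 → {'b': 3, 't': 9, 'e': 12, 'c': 8, 'q': 11}
del 'c' → {'b': 3, 't': 9, 'e': 12, 'q': 11}
m['q'] = 6 → {'b': 3, 't': 9, 'e': 12, 'q': 6}
sum of values = 30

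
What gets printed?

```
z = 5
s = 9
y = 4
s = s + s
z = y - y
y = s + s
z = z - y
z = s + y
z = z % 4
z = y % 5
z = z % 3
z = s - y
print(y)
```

s = 9+9 = 18
z = 4-4 = 0
y = 18+18 = 36
z = 0-36 = -36
z = 18+36 = 54
z = 54%4 = 2
z = 36%5 = 1
z = 1%3 = 1
z = 18-36 = -18

36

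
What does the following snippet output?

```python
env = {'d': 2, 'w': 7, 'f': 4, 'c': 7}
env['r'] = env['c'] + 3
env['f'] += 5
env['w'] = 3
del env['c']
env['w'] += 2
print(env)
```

{'d': 2, 'w': 5, 'f': 9, 'r': 10}

env['r'] = env['c']+3 = 10 → {'d': 2, 'w': 7, 'f': 4, 'c': 7, 'r': 10}
env['f'] = 4+5 = 9 → {'d': 2, 'w': 7, 'f': 9, 'c': 7, 'r': 10}
env['w'] = 3 → {'d': 2, 'w': 3, 'f': 9, 'c': 7, 'r': 10}
del 'c' → {'d': 2, 'w': 3, 'f': 9, 'r': 10}
env['w'] = 3+2 = 5 → {'d': 2, 'w': 5, 'f': 9, 'r': 10}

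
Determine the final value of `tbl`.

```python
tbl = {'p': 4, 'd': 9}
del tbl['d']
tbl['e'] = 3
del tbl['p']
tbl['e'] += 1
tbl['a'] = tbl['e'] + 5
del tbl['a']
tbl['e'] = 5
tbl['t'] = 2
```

del 'd' → {'p': 4}
tbl['e'] = 3 → {'p': 4, 'e': 3}
del 'p' → {'e': 3}
tbl['e'] = 3+1 = 4 → {'e': 4}
tbl['a'] = tbl['e']+5 = 9 → {'e': 4, 'a': 9}
del 'a' → {'e': 4}
tbl['e'] = 5 → {'e': 5}
tbl['t'] = 2 → {'e': 5, 't': 2}

{'e': 5, 't': 2}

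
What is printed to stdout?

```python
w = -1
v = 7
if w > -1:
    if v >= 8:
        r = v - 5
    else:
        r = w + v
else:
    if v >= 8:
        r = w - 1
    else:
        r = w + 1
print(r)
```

w=-1, v=7
w > -1 is False; v >= 8 is False
→ r = w + 1 = 0

0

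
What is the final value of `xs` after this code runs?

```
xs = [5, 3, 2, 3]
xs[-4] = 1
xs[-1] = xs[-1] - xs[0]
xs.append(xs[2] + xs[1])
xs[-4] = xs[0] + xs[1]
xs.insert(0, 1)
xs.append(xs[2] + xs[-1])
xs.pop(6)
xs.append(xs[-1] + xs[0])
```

xs[-4] = 1 → [1, 3, 2, 3]
xs[-1] = xs[-1]-xs[0] = 3-1 = 2 → [1, 3, 2, 2]
append xs[2]+xs[1] = 2+3 = 5 → [1, 3, 2, 2, 5]
xs[-4] = xs[0]+xs[1] = 1+3 = 4 → [1, 4, 2, 2, 5]
insert 1 at 0 → [1, 1, 4, 2, 2, 5]
append xs[2]+xs[-1] = 4+5 = 9 → [1, 1, 4, 2, 2, 5, 9]
pop(6) removes 9 → [1, 1, 4, 2, 2, 5]
append xs[-1]+xs[0] = 5+1 = 6 → [1, 1, 4, 2, 2, 5, 6]

[1, 1, 4, 2, 2, 5, 6]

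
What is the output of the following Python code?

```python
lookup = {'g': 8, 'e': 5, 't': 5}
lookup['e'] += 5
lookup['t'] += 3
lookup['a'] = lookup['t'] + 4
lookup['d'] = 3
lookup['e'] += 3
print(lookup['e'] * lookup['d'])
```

39

lookup['e'] = 5+5 = 10 → {'g': 8, 'e': 10, 't': 5}
lookup['t'] = 5+3 = 8 → {'g': 8, 'e': 10, 't': 8}
lookup['a'] = lookup['t']+4 = 12 → {'g': 8, 'e': 10, 't': 8, 'a': 12}
lookup['d'] = 3 → {'g': 8, 'e': 10, 't': 8, 'a': 12, 'd': 3}
lookup['e'] = 10+3 = 13 → {'g': 8, 'e': 13, 't': 8, 'a': 12, 'd': 3}
lookup['e']*lookup['d'] = 13*3 = 39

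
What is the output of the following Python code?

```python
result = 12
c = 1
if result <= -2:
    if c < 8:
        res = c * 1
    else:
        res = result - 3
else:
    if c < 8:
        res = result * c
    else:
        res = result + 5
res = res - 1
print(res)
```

11

result=12, c=1
result <= -2 is False; c < 8 is True
→ res = result * c = 12
res = 12-1 = 11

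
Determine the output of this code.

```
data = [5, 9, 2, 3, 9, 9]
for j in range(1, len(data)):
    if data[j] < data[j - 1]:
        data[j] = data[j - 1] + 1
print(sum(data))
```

60

j=1: 9>=5, unchanged → [5, 9, 2, 3, 9, 9]
j=2: 2<9, data[2] = 9+1 = 10 → [5, 9, 10, 3, 9, 9]
j=3: 3<10, data[3] = 10+1 = 11 → [5, 9, 10, 11, 9, 9]
j=4: 9<11, data[4] = 11+1 = 12 → [5, 9, 10, 11, 12, 9]
j=5: 9<12, data[5] = 12+1 = 13 → [5, 9, 10, 11, 12, 13]
sum = 60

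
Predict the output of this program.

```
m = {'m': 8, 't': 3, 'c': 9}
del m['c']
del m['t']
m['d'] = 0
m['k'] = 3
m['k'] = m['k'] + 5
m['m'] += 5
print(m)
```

del 'c' → {'m': 8, 't': 3}
del 't' → {'m': 8}
m['d'] = 0 → {'m': 8, 'd': 0}
m['k'] = 3 → {'m': 8, 'd': 0, 'k': 3}
m['k'] = m['k']+5 = 8 → {'m': 8, 'd': 0, 'k': 8}
m['m'] = 8+5 = 13 → {'m': 13, 'd': 0, 'k': 8}

{'m': 13, 'd': 0, 'k': 8}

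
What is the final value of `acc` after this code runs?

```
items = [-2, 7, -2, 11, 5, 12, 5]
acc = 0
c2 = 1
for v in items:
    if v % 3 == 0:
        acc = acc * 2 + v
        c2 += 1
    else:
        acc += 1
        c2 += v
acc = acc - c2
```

-3

v=-2: not %3==0, acc = 0+1 = 1; c2=-1
v=7: not %3==0, acc = 1+1 = 2; c2=6
v=-2: not %3==0, acc = 2+1 = 3; c2=4
v=11: not %3==0, acc = 3+1 = 4; c2=15
v=5: not %3==0, acc = 4+1 = 5; c2=20
v=12: %3==0, acc = 5*2+12 = 22; c2=21
v=5: not %3==0, acc = 22+1 = 23; c2=26
acc-c2 = 23-26 = -3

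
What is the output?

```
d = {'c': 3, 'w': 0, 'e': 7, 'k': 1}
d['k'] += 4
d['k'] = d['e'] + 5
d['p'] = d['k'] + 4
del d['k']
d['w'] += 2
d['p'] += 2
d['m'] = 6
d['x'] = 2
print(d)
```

d['k'] = 1+4 = 5 → {'c': 3, 'w': 0, 'e': 7, 'k': 5}
d['k'] = d['e']+5 = 12 → {'c': 3, 'w': 0, 'e': 7, 'k': 12}
d['p'] = d['k']+4 = 16 → {'c': 3, 'w': 0, 'e': 7, 'k': 12, 'p': 16}
del 'k' → {'c': 3, 'w': 0, 'e': 7, 'p': 16}
d['w'] = 0+2 = 2 → {'c': 3, 'w': 2, 'e': 7, 'p': 16}
d['p'] = 16+2 = 18 → {'c': 3, 'w': 2, 'e': 7, 'p': 18}
d['m'] = 6 → {'c': 3, 'w': 2, 'e': 7, 'p': 18, 'm': 6}
d['x'] = 2 → {'c': 3, 'w': 2, 'e': 7, 'p': 18, 'm': 6, 'x': 2}

{'c': 3, 'w': 2, 'e': 7, 'p': 18, 'm': 6, 'x': 2}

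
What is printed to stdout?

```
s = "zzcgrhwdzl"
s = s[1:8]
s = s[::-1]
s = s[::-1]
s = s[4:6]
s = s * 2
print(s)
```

slice [1:8] → 'zcgrhwd'
reverse → 'dwhrgcz'
reverse → 'zcgrhwd'
slice [4:6] → 'hw'
repeat ×2 → 'hwhw'

hwhw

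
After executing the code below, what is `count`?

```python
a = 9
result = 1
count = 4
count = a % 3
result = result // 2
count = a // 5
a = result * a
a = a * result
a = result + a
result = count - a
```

count = 9%3 = 0
result = 1//2 = 0
count = 9//5 = 1
a = 0*9 = 0
a = 0*0 = 0
a = 0+0 = 0
result = 1-0 = 1

1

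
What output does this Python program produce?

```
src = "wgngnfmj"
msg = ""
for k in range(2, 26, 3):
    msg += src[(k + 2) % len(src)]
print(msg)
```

njnfwgmg

k=2: add src[4]='n' → 'n'
k=5: add src[7]='j' → 'nj'
k=8: add src[2]='n' → 'njn'
k=11: add src[5]='f' → 'njnf'
k=14: add src[0]='w' → 'njnfw'
k=17: add src[3]='g' → 'njnfwg'
k=20: add src[6]='m' → 'njnfwgm'
k=23: add src[1]='g' → 'njnfwgmg'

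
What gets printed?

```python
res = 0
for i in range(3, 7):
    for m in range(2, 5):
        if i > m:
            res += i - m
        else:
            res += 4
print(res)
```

31

i=3,m=2: 3>2, res = 0+1 = 1
i=3,m=3: not 3>3, res = 1+4 = 5
i=3,m=4: not 3>4, res = 5+4 = 9
i=4,m=2: 4>2, res = 9+2 = 11
i=4,m=3: 4>3, res = 11+1 = 12
i=4,m=4: not 4>4, res = 12+4 = 16
i=5,m=2: 5>2, res = 16+3 = 19
i=5,m=3: 5>3, res = 19+2 = 21
i=5,m=4: 5>4, res = 21+1 = 22
i=6,m=2: 6>2, res = 22+4 = 26
i=6,m=3: 6>3, res = 26+3 = 29
i=6,m=4: 6>4, res = 29+2 = 31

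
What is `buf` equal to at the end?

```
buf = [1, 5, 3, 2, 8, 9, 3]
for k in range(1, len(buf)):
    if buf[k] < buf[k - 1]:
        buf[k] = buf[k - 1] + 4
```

[1, 5, 9, 13, 17, 21, 25]

k=1: 5>=1, unchanged → [1, 5, 3, 2, 8, 9, 3]
k=2: 3<5, buf[2] = 5+4 = 9 → [1, 5, 9, 2, 8, 9, 3]
k=3: 2<9, buf[3] = 9+4 = 13 → [1, 5, 9, 13, 8, 9, 3]
k=4: 8<13, buf[4] = 13+4 = 17 → [1, 5, 9, 13, 17, 9, 3]
k=5: 9<17, buf[5] = 17+4 = 21 → [1, 5, 9, 13, 17, 21, 3]
k=6: 3<21, buf[6] = 21+4 = 25 → [1, 5, 9, 13, 17, 21, 25]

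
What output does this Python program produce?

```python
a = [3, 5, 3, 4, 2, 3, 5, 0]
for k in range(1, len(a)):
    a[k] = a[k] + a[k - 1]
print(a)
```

[3, 8, 11, 15, 17, 20, 25, 25]

k=1: a[1] = 5+3 = 8 → [3, 8, 3, 4, 2, 3, 5, 0]
k=2: a[2] = 3+8 = 11 → [3, 8, 11, 4, 2, 3, 5, 0]
k=3: a[3] = 4+11 = 15 → [3, 8, 11, 15, 2, 3, 5, 0]
k=4: a[4] = 2+15 = 17 → [3, 8, 11, 15, 17, 3, 5, 0]
k=5: a[5] = 3+17 = 20 → [3, 8, 11, 15, 17, 20, 5, 0]
k=6: a[6] = 5+20 = 25 → [3, 8, 11, 15, 17, 20, 25, 0]
k=7: a[7] = 0+25 = 25 → [3, 8, 11, 15, 17, 20, 25, 25]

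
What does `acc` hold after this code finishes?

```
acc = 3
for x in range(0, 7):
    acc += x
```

x=0: acc = 3+0 = 3
x=1: acc = 3+1 = 4
x=2: acc = 4+2 = 6
x=3: acc = 6+3 = 9
x=4: acc = 9+4 = 13
x=5: acc = 13+5 = 18
x=6: acc = 18+6 = 24

24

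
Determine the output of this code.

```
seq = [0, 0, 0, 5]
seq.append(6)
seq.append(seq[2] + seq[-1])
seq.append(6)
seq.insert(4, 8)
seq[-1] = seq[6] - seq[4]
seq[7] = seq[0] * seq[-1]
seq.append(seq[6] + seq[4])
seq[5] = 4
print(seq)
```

[0, 0, 0, 5, 8, 4, 6, 0, 14]

append 6 → [0, 0, 0, 5, 6]
append seq[2]+seq[-1] = 0+6 = 6 → [0, 0, 0, 5, 6, 6]
append 6 → [0, 0, 0, 5, 6, 6, 6]
insert 8 at 4 → [0, 0, 0, 5, 8, 6, 6, 6]
seq[-1] = seq[6]-seq[4] = 6-8 = -2 → [0, 0, 0, 5, 8, 6, 6, -2]
seq[7] = seq[0]*seq[-1] = 0*(-2) = 0 → [0, 0, 0, 5, 8, 6, 6, 0]
append seq[6]+seq[4] = 6+8 = 14 → [0, 0, 0, 5, 8, 6, 6, 0, 14]
seq[5] = 4 → [0, 0, 0, 5, 8, 4, 6, 0, 14]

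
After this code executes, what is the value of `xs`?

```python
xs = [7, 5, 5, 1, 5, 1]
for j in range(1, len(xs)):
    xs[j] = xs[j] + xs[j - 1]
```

j=1: xs[1] = 5+7 = 12 → [7, 12, 5, 1, 5, 1]
j=2: xs[2] = 5+12 = 17 → [7, 12, 17, 1, 5, 1]
j=3: xs[3] = 1+17 = 18 → [7, 12, 17, 18, 5, 1]
j=4: xs[4] = 5+18 = 23 → [7, 12, 17, 18, 23, 1]
j=5: xs[5] = 1+23 = 24 → [7, 12, 17, 18, 23, 24]

[7, 12, 17, 18, 23, 24]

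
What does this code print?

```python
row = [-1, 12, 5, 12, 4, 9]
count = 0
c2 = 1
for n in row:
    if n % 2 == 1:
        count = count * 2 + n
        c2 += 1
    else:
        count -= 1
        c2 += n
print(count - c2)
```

-25

n=-1: odd, count = 0*2+(-1) = -1; c2=2
n=12: not odd, count = (-1)-1 = -2; c2=14
n=5: odd, count = (-2)*2+5 = 1; c2=15
n=12: not odd, count = 1-1 = 0; c2=27
n=4: not odd, count = 0-1 = -1; c2=31
n=9: odd, count = (-1)*2+9 = 7; c2=32
count-c2 = 7-32 = -25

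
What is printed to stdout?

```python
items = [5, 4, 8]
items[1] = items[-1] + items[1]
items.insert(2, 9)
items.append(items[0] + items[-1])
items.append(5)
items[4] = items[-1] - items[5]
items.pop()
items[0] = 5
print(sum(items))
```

items[1] = items[-1]+items[1] = 8+4 = 12 → [5, 12, 8]
insert 9 at 2 → [5, 12, 9, 8]
append items[0]+items[-1] = 5+8 = 13 → [5, 12, 9, 8, 13]
append 5 → [5, 12, 9, 8, 13, 5]
items[4] = items[-1]-items[5] = 5-5 = 0 → [5, 12, 9, 8, 0, 5]
pop() removes 5 → [5, 12, 9, 8, 0]
items[0] = 5 → [5, 12, 9, 8, 0]
sum = 34

34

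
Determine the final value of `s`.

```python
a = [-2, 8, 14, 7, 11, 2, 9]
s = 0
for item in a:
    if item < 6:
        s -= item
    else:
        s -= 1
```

-5

item=-2: <6, s = 0-(-2) = 2
item=8: not <6, s = 2-1 = 1
item=14: not <6, s = 1-1 = 0
item=7: not <6, s = 0-1 = -1
item=11: not <6, s = (-1)-1 = -2
item=2: <6, s = (-2)-2 = -4
item=9: not <6, s = (-4)-1 = -5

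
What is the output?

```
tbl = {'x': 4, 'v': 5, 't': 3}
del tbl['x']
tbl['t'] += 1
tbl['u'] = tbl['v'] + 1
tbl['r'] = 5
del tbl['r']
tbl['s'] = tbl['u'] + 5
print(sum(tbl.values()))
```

del 'x' → {'v': 5, 't': 3}
tbl['t'] = 3+1 = 4 → {'v': 5, 't': 4}
tbl['u'] = tbl['v']+1 = 6 → {'v': 5, 't': 4, 'u': 6}
tbl['r'] = 5 → {'v': 5, 't': 4, 'u': 6, 'r': 5}
del 'r' → {'v': 5, 't': 4, 'u': 6}
tbl['s'] = tbl['u']+5 = 11 → {'v': 5, 't': 4, 'u': 6, 's': 11}
sum of values = 26

26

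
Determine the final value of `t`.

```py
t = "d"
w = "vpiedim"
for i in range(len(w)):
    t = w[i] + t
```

i=0: prepend 'v' → 'vd'
i=1: prepend 'p' → 'pvd'
i=2: prepend 'i' → 'ipvd'
i=3: prepend 'e' → 'eipvd'
i=4: prepend 'd' → 'deipvd'
i=5: prepend 'i' → 'ideipvd'
i=6: prepend 'm' → 'mideipvd'

'mideipvd'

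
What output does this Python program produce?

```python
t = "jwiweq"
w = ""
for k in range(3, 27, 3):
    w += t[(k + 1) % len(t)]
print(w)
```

k=3: add t[4]='e' → 'e'
k=6: add t[1]='w' → 'ew'
k=9: add t[4]='e' → 'ewe'
k=12: add t[1]='w' → 'ewew'
k=15: add t[4]='e' → 'ewewe'
k=18: add t[1]='w' → 'ewewew'
k=21: add t[4]='e' → 'ewewewe'
k=24: add t[1]='w' → 'ewewewew'

ewewewew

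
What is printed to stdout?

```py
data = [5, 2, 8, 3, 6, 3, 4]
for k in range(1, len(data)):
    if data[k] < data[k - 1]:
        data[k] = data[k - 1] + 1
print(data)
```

[5, 6, 8, 9, 10, 11, 12]

k=1: 2<5, data[1] = 5+1 = 6 → [5, 6, 8, 3, 6, 3, 4]
k=2: 8>=6, unchanged → [5, 6, 8, 3, 6, 3, 4]
k=3: 3<8, data[3] = 8+1 = 9 → [5, 6, 8, 9, 6, 3, 4]
k=4: 6<9, data[4] = 9+1 = 10 → [5, 6, 8, 9, 10, 3, 4]
k=5: 3<10, data[5] = 10+1 = 11 → [5, 6, 8, 9, 10, 11, 4]
k=6: 4<11, data[6] = 11+1 = 12 → [5, 6, 8, 9, 10, 11, 12]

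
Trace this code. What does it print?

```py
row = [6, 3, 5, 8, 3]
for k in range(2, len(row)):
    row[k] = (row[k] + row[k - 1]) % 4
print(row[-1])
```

k=2: row[2] = (5+3)%4 = 0 → [6, 3, 0, 8, 3]
k=3: row[3] = (8+0)%4 = 0 → [6, 3, 0, 0, 3]
k=4: row[4] = (3+0)%4 = 3 → [6, 3, 0, 0, 3]

3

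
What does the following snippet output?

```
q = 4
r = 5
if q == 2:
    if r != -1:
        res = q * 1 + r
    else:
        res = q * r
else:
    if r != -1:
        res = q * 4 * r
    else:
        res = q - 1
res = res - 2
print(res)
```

78

q=4, r=5
q == 2 is False; r != -1 is True
→ res = q * 4 * r = 80
res = 80-2 = 78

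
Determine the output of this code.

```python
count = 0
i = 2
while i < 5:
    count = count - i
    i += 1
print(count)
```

-9

i=2: count = 0-2 = -2
i=3: count = (-2)-3 = -5
i=4: count = (-5)-4 = -9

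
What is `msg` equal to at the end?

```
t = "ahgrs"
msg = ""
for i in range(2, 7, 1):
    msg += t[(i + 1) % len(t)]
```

i=2: add t[3]='r' → 'r'
i=3: add t[4]='s' → 'rs'
i=4: add t[0]='a' → 'rsa'
i=5: add t[1]='h' → 'rsah'
i=6: add t[2]='g' → 'rsahg'

'rsahg'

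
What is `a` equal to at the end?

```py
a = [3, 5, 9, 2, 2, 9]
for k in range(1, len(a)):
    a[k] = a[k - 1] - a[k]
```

k=1: a[1] = 3-5 = -2 → [3, -2, 9, 2, 2, 9]
k=2: a[2] = (-2)-9 = -11 → [3, -2, -11, 2, 2, 9]
k=3: a[3] = (-11)-2 = -13 → [3, -2, -11, -13, 2, 9]
k=4: a[4] = (-13)-2 = -15 → [3, -2, -11, -13, -15, 9]
k=5: a[5] = (-15)-9 = -24 → [3, -2, -11, -13, -15, -24]

[3, -2, -11, -13, -15, -24]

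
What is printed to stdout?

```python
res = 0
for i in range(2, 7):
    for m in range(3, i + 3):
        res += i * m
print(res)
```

i=2,m=3: res = 0+6 = 6
i=2,m=4: res = 6+8 = 14
i=3,m=3: res = 14+9 = 23
i=3,m=4: res = 23+12 = 35
i=3,m=5: res = 35+15 = 50
i=4,m=3: res = 50+12 = 62
i=4,m=4: res = 62+16 = 78
i=4,m=5: res = 78+20 = 98
i=4,m=6: res = 98+24 = 122
i=5,m=3: res = 122+15 = 137
i=5,m=4: res = 137+20 = 157
i=5,m=5: res = 157+25 = 182
i=5,m=6: res = 182+30 = 212
i=5,m=7: res = 212+35 = 247
i=6,m=3: res = 247+18 = 265
i=6,m=4: res = 265+24 = 289
i=6,m=5: res = 289+30 = 319
i=6,m=6: res = 319+36 = 355
i=6,m=7: res = 355+42 = 397
i=6,m=8: res = 397+48 = 445

445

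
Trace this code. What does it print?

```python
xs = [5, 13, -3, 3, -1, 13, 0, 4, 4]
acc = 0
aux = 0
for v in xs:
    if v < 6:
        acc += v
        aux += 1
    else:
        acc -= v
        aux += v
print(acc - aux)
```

v=5: <6, acc = 0+5 = 5; aux=1
v=13: not <6, acc = 5-13 = -8; aux=14
v=-3: <6, acc = (-8)+(-3) = -11; aux=15
v=3: <6, acc = (-11)+3 = -8; aux=16
v=-1: <6, acc = (-8)+(-1) = -9; aux=17
v=13: not <6, acc = (-9)-13 = -22; aux=30
v=0: <6, acc = (-22)+0 = -22; aux=31
v=4: <6, acc = (-22)+4 = -18; aux=32
v=4: <6, acc = (-18)+4 = -14; aux=33
acc-aux = (-14)-33 = -47

-47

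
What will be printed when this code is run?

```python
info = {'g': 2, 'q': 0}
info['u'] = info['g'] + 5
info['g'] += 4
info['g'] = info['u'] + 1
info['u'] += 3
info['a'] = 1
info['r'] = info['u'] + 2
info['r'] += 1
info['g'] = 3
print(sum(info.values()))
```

info['u'] = info['g']+5 = 7 → {'g': 2, 'q': 0, 'u': 7}
info['g'] = 2+4 = 6 → {'g': 6, 'q': 0, 'u': 7}
info['g'] = info['u']+1 = 8 → {'g': 8, 'q': 0, 'u': 7}
info['u'] = 7+3 = 10 → {'g': 8, 'q': 0, 'u': 10}
info['a'] = 1 → {'g': 8, 'q': 0, 'u': 10, 'a': 1}
info['r'] = info['u']+2 = 12 → {'g': 8, 'q': 0, 'u': 10, 'a': 1, 'r': 12}
info['r'] = 12+1 = 13 → {'g': 8, 'q': 0, 'u': 10, 'a': 1, 'r': 13}
info['g'] = 3 → {'g': 3, 'q': 0, 'u': 10, 'a': 1, 'r': 13}
sum of values = 27

27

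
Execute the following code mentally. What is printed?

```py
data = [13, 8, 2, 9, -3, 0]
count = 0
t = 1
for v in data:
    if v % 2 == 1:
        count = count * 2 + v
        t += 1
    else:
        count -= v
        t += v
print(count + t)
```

v=13: odd, count = 0*2+13 = 13; t=2
v=8: not odd, count = 13-8 = 5; t=10
v=2: not odd, count = 5-2 = 3; t=12
v=9: odd, count = 3*2+9 = 15; t=13
v=-3: odd, count = 15*2+(-3) = 27; t=14
v=0: not odd, count = 27-0 = 27; t=14
count+t = 27+14 = 41

41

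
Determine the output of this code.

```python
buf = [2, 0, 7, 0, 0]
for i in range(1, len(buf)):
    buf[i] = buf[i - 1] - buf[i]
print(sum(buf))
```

-11

i=1: buf[1] = 2-0 = 2 → [2, 2, 7, 0, 0]
i=2: buf[2] = 2-7 = -5 → [2, 2, -5, 0, 0]
i=3: buf[3] = (-5)-0 = -5 → [2, 2, -5, -5, 0]
i=4: buf[4] = (-5)-0 = -5 → [2, 2, -5, -5, -5]
sum = -11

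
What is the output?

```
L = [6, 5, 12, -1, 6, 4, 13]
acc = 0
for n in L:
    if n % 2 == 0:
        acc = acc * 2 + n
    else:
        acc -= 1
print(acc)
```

n=6: even, acc = 0*2+6 = 6
n=5: not even, acc = 6-1 = 5
n=12: even, acc = 5*2+12 = 22
n=-1: not even, acc = 22-1 = 21
n=6: even, acc = 21*2+6 = 48
n=4: even, acc = 48*2+4 = 100
n=13: not even, acc = 100-1 = 99

99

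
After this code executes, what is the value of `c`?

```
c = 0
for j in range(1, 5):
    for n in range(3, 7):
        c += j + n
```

112

j=1,n=3: c = 0+4 = 4
j=1,n=4: c = 4+5 = 9
j=1,n=5: c = 9+6 = 15
j=1,n=6: c = 15+7 = 22
j=2,n=3: c = 22+5 = 27
j=2,n=4: c = 27+6 = 33
j=2,n=5: c = 33+7 = 40
j=2,n=6: c = 40+8 = 48
j=3,n=3: c = 48+6 = 54
j=3,n=4: c = 54+7 = 61
j=3,n=5: c = 61+8 = 69
j=3,n=6: c = 69+9 = 78
j=4,n=3: c = 78+7 = 85
j=4,n=4: c = 85+8 = 93
j=4,n=5: c = 93+9 = 102
j=4,n=6: c = 102+10 = 112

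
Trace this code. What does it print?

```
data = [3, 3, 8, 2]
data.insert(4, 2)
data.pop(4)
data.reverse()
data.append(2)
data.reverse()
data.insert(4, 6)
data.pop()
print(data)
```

insert 2 at 4 → [3, 3, 8, 2, 2]
pop(4) removes 2 → [3, 3, 8, 2]
reverse → [2, 8, 3, 3]
append 2 → [2, 8, 3, 3, 2]
reverse → [2, 3, 3, 8, 2]
insert 6 at 4 → [2, 3, 3, 8, 6, 2]
pop() removes 2 → [2, 3, 3, 8, 6]

[2, 3, 3, 8, 6]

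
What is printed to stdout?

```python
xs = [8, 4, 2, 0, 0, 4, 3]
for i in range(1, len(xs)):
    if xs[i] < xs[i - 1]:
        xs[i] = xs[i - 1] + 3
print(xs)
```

i=1: 4<8, xs[1] = 8+3 = 11 → [8, 11, 2, 0, 0, 4, 3]
i=2: 2<11, xs[2] = 11+3 = 14 → [8, 11, 14, 0, 0, 4, 3]
i=3: 0<14, xs[3] = 14+3 = 17 → [8, 11, 14, 17, 0, 4, 3]
i=4: 0<17, xs[4] = 17+3 = 20 → [8, 11, 14, 17, 20, 4, 3]
i=5: 4<20, xs[5] = 20+3 = 23 → [8, 11, 14, 17, 20, 23, 3]
i=6: 3<23, xs[6] = 23+3 = 26 → [8, 11, 14, 17, 20, 23, 26]

[8, 11, 14, 17, 20, 23, 26]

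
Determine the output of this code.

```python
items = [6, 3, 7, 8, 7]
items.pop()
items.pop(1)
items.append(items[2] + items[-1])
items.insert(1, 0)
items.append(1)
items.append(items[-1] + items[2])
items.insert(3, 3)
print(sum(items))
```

pop() removes 7 → [6, 3, 7, 8]
pop(1) removes 3 → [6, 7, 8]
append items[2]+items[-1] = 8+8 = 16 → [6, 7, 8, 16]
insert 0 at 1 → [6, 0, 7, 8, 16]
append 1 → [6, 0, 7, 8, 16, 1]
append items[-1]+items[2] = 1+7 = 8 → [6, 0, 7, 8, 16, 1, 8]
insert 3 at 3 → [6, 0, 7, 3, 8, 16, 1, 8]
sum = 49

49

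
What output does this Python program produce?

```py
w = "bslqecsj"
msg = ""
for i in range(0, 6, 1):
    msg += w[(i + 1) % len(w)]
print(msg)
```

slqecs

i=0: add w[1]='s' → 's'
i=1: add w[2]='l' → 'sl'
i=2: add w[3]='q' → 'slq'
i=3: add w[4]='e' → 'slqe'
i=4: add w[5]='c' → 'slqec'
i=5: add w[6]='s' → 'slqecs'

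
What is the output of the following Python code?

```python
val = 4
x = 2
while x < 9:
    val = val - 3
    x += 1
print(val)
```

x=2: val = 4-3 = 1
x=3: val = 1-3 = -2
x=4: val = (-2)-3 = -5
x=5: val = (-5)-3 = -8
x=6: val = (-8)-3 = -11
x=7: val = (-11)-3 = -14
x=8: val = (-14)-3 = -17

-17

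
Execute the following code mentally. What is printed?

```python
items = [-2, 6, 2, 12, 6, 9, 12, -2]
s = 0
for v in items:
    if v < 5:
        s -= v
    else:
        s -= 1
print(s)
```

-3

v=-2: <5, s = 0-(-2) = 2
v=6: not <5, s = 2-1 = 1
v=2: <5, s = 1-2 = -1
v=12: not <5, s = (-1)-1 = -2
v=6: not <5, s = (-2)-1 = -3
v=9: not <5, s = (-3)-1 = -4
v=12: not <5, s = (-4)-1 = -5
v=-2: <5, s = (-5)-(-2) = -3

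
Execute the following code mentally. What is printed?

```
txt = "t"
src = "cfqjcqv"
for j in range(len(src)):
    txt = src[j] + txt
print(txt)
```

vqcjqfct

j=0: prepend 'c' → 'ct'
j=1: prepend 'f' → 'fct'
j=2: prepend 'q' → 'qfct'
j=3: prepend 'j' → 'jqfct'
j=4: prepend 'c' → 'cjqfct'
j=5: prepend 'q' → 'qcjqfct'
j=6: prepend 'v' → 'vqcjqfct'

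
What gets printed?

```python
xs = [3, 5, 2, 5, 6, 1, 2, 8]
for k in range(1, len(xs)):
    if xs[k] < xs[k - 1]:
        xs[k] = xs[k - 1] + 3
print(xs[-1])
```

k=1: 5>=3, unchanged → [3, 5, 2, 5, 6, 1, 2, 8]
k=2: 2<5, xs[2] = 5+3 = 8 → [3, 5, 8, 5, 6, 1, 2, 8]
k=3: 5<8, xs[3] = 8+3 = 11 → [3, 5, 8, 11, 6, 1, 2, 8]
k=4: 6<11, xs[4] = 11+3 = 14 → [3, 5, 8, 11, 14, 1, 2, 8]
k=5: 1<14, xs[5] = 14+3 = 17 → [3, 5, 8, 11, 14, 17, 2, 8]
k=6: 2<17, xs[6] = 17+3 = 20 → [3, 5, 8, 11, 14, 17, 20, 8]
k=7: 8<20, xs[7] = 20+3 = 23 → [3, 5, 8, 11, 14, 17, 20, 23]

23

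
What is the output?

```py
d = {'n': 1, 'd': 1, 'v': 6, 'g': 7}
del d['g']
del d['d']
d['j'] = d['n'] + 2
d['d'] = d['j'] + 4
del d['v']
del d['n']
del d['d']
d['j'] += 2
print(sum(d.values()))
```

del 'g' → {'n': 1, 'd': 1, 'v': 6}
del 'd' → {'n': 1, 'v': 6}
d['j'] = d['n']+2 = 3 → {'n': 1, 'v': 6, 'j': 3}
d['d'] = d['j']+4 = 7 → {'n': 1, 'v': 6, 'j': 3, 'd': 7}
del 'v' → {'n': 1, 'j': 3, 'd': 7}
del 'n' → {'j': 3, 'd': 7}
del 'd' → {'j': 3}
d['j'] = 3+2 = 5 → {'j': 5}
sum of values = 5

5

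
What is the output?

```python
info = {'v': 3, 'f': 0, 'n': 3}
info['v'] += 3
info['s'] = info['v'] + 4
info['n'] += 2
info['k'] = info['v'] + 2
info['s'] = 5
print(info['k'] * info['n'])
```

40

info['v'] = 3+3 = 6 → {'v': 6, 'f': 0, 'n': 3}
info['s'] = info['v']+4 = 10 → {'v': 6, 'f': 0, 'n': 3, 's': 10}
info['n'] = 3+2 = 5 → {'v': 6, 'f': 0, 'n': 5, 's': 10}
info['k'] = info['v']+2 = 8 → {'v': 6, 'f': 0, 'n': 5, 's': 10, 'k': 8}
info['s'] = 5 → {'v': 6, 'f': 0, 'n': 5, 's': 5, 'k': 8}
info['k']*info['n'] = 8*5 = 40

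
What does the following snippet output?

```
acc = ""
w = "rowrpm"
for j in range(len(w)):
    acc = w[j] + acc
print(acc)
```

mprwor

j=0: prepend 'r' → 'r'
j=1: prepend 'o' → 'or'
j=2: prepend 'w' → 'wor'
j=3: prepend 'r' → 'rwor'
j=4: prepend 'p' → 'prwor'
j=5: prepend 'm' → 'mprwor'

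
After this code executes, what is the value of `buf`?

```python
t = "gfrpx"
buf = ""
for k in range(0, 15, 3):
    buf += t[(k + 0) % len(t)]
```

'gpfxr'

k=0: add t[0]='g' → 'g'
k=3: add t[3]='p' → 'gp'
k=6: add t[1]='f' → 'gpf'
k=9: add t[4]='x' → 'gpfx'
k=12: add t[2]='r' → 'gpfxr'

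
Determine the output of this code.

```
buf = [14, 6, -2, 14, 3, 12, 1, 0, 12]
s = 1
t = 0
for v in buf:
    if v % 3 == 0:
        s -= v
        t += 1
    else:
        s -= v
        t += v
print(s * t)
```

v=14: not %3==0, s = 1-14 = -13; t=14
v=6: %3==0, s = (-13)-6 = -19; t=15
v=-2: not %3==0, s = (-19)-(-2) = -17; t=13
v=14: not %3==0, s = (-17)-14 = -31; t=27
v=3: %3==0, s = (-31)-3 = -34; t=28
v=12: %3==0, s = (-34)-12 = -46; t=29
v=1: not %3==0, s = (-46)-1 = -47; t=30
v=0: %3==0, s = (-47)-0 = -47; t=31
v=12: %3==0, s = (-47)-12 = -59; t=32
s*t = (-59)*32 = -1888

-1888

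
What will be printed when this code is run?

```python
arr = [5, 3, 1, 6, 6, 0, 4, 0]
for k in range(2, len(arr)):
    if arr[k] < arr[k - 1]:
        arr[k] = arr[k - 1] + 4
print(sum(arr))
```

k=2: 1<3, arr[2] = 3+4 = 7 → [5, 3, 7, 6, 6, 0, 4, 0]
k=3: 6<7, arr[3] = 7+4 = 11 → [5, 3, 7, 11, 6, 0, 4, 0]
k=4: 6<11, arr[4] = 11+4 = 15 → [5, 3, 7, 11, 15, 0, 4, 0]
k=5: 0<15, arr[5] = 15+4 = 19 → [5, 3, 7, 11, 15, 19, 4, 0]
k=6: 4<19, arr[6] = 19+4 = 23 → [5, 3, 7, 11, 15, 19, 23, 0]
k=7: 0<23, arr[7] = 23+4 = 27 → [5, 3, 7, 11, 15, 19, 23, 27]
sum = 110

110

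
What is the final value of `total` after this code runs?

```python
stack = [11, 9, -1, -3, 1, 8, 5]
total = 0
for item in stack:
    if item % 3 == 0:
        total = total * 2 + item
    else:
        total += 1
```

item=11: not %3==0, total = 0+1 = 1
item=9: %3==0, total = 1*2+9 = 11
item=-1: not %3==0, total = 11+1 = 12
item=-3: %3==0, total = 12*2+(-3) = 21
item=1: not %3==0, total = 21+1 = 22
item=8: not %3==0, total = 22+1 = 23
item=5: not %3==0, total = 23+1 = 24

24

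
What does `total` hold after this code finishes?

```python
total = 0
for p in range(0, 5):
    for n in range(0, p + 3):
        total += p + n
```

p=0,n=0: total = 0+0 = 0
p=0,n=1: total = 0+1 = 1
p=0,n=2: total = 1+2 = 3
p=1,n=0: total = 3+1 = 4
p=1,n=1: total = 4+2 = 6
p=1,n=2: total = 6+3 = 9
p=1,n=3: total = 9+4 = 13
p=2,n=0: total = 13+2 = 15
p=2,n=1: total = 15+3 = 18
p=2,n=2: total = 18+4 = 22
p=2,n=3: total = 22+5 = 27
p=2,n=4: total = 27+6 = 33
p=3,n=0: total = 33+3 = 36
p=3,n=1: total = 36+4 = 40
p=3,n=2: total = 40+5 = 45
p=3,n=3: total = 45+6 = 51
p=3,n=4: total = 51+7 = 58
p=3,n=5: total = 58+8 = 66
p=4,n=0: total = 66+4 = 70
p=4,n=1: total = 70+5 = 75
p=4,n=2: total = 75+6 = 81
p=4,n=3: total = 81+7 = 88
p=4,n=4: total = 88+8 = 96
p=4,n=5: total = 96+9 = 105
p=4,n=6: total = 105+10 = 115

115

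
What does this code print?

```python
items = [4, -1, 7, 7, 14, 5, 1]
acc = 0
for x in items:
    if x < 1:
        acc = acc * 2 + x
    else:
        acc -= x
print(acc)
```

-43

x=4: not <1, acc = 0-4 = -4
x=-1: <1, acc = (-4)*2+(-1) = -9
x=7: not <1, acc = (-9)-7 = -16
x=7: not <1, acc = (-16)-7 = -23
x=14: not <1, acc = (-23)-14 = -37
x=5: not <1, acc = (-37)-5 = -42
x=1: not <1, acc = (-42)-1 = -43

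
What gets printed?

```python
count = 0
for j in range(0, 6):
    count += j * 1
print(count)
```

15

j=0: count = 0+0*1 = 0
j=1: count = 0+1*1 = 1
j=2: count = 1+2*1 = 3
j=3: count = 3+3*1 = 6
j=4: count = 6+4*1 = 10
j=5: count = 10+5*1 = 15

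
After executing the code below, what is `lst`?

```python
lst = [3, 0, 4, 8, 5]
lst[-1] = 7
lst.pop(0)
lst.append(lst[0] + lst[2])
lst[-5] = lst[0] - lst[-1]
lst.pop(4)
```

[-8, 4, 8, 7]

lst[-1] = 7 → [3, 0, 4, 8, 7]
pop(0) removes 3 → [0, 4, 8, 7]
append lst[0]+lst[2] = 0+8 = 8 → [0, 4, 8, 7, 8]
lst[-5] = lst[0]-lst[-1] = 0-8 = -8 → [-8, 4, 8, 7, 8]
pop(4) removes 8 → [-8, 4, 8, 7]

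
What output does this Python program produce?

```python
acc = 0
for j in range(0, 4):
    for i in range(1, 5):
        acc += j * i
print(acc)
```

60

j=0,i=1: acc = 0+0 = 0
j=0,i=2: acc = 0+0 = 0
j=0,i=3: acc = 0+0 = 0
j=0,i=4: acc = 0+0 = 0
j=1,i=1: acc = 0+1 = 1
j=1,i=2: acc = 1+2 = 3
j=1,i=3: acc = 3+3 = 6
j=1,i=4: acc = 6+4 = 10
j=2,i=1: acc = 10+2 = 12
j=2,i=2: acc = 12+4 = 16
j=2,i=3: acc = 16+6 = 22
j=2,i=4: acc = 22+8 = 30
j=3,i=1: acc = 30+3 = 33
j=3,i=2: acc = 33+6 = 39
j=3,i=3: acc = 39+9 = 48
j=3,i=4: acc = 48+12 = 60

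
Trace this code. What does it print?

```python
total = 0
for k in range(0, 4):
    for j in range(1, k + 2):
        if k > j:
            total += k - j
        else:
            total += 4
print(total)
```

32

k=0,j=1: not 0>1, total = 0+4 = 4
k=1,j=1: not 1>1, total = 4+4 = 8
k=1,j=2: not 1>2, total = 8+4 = 12
k=2,j=1: 2>1, total = 12+1 = 13
k=2,j=2: not 2>2, total = 13+4 = 17
k=2,j=3: not 2>3, total = 17+4 = 21
k=3,j=1: 3>1, total = 21+2 = 23
k=3,j=2: 3>2, total = 23+1 = 24
k=3,j=3: not 3>3, total = 24+4 = 28
k=3,j=4: not 3>4, total = 28+4 = 32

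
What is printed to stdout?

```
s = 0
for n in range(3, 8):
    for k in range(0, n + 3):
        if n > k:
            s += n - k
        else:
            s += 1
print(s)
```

n=3,k=0: 3>0, s = 0+3 = 3
n=3,k=1: 3>1, s = 3+2 = 5
n=3,k=2: 3>2, s = 5+1 = 6
n=3,k=3: not 3>3, s = 6+1 = 7
n=3,k=4: not 3>4, s = 7+1 = 8
n=3,k=5: not 3>5, s = 8+1 = 9
n=4,k=0: 4>0, s = 9+4 = 13
n=4,k=1: 4>1, s = 13+3 = 16
n=4,k=2: 4>2, s = 16+2 = 18
n=4,k=3: 4>3, s = 18+1 = 19
n=4,k=4: not 4>4, s = 19+1 = 20
n=4,k=5: not 4>5, s = 20+1 = 21
n=4,k=6: not 4>6, s = 21+1 = 22
n=5,k=0: 5>0, s = 22+5 = 27
n=5,k=1: 5>1, s = 27+4 = 31
n=5,k=2: 5>2, s = 31+3 = 34
n=5,k=3: 5>3, s = 34+2 = 36
n=5,k=4: 5>4, s = 36+1 = 37
n=5,k=5: not 5>5, s = 37+1 = 38
n=5,k=6: not 5>6, s = 38+1 = 39
n=5,k=7: not 5>7, s = 39+1 = 40
n=6,k=0: 6>0, s = 40+6 = 46
n=6,k=1: 6>1, s = 46+5 = 51
n=6,k=2: 6>2, s = 51+4 = 55
n=6,k=3: 6>3, s = 55+3 = 58
n=6,k=4: 6>4, s = 58+2 = 60
n=6,k=5: 6>5, s = 60+1 = 61
n=6,k=6: not 6>6, s = 61+1 = 62
n=6,k=7: not 6>7, s = 62+1 = 63
n=6,k=8: not 6>8, s = 63+1 = 64
n=7,k=0: 7>0, s = 64+7 = 71
n=7,k=1: 7>1, s = 71+6 = 77
n=7,k=2: 7>2, s = 77+5 = 82
n=7,k=3: 7>3, s = 82+4 = 86
n=7,k=4: 7>4, s = 86+3 = 89
n=7,k=5: 7>5, s = 89+2 = 91
n=7,k=6: 7>6, s = 91+1 = 92
n=7,k=7: not 7>7, s = 92+1 = 93
n=7,k=8: not 7>8, s = 93+1 = 94
n=7,k=9: not 7>9, s = 94+1 = 95

95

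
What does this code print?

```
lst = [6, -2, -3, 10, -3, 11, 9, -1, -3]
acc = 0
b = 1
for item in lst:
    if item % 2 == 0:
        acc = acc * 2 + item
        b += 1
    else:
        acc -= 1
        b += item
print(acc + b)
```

37

item=6: even, acc = 0*2+6 = 6; b=2
item=-2: even, acc = 6*2+(-2) = 10; b=3
item=-3: not even, acc = 10-1 = 9; b=0
item=10: even, acc = 9*2+10 = 28; b=1
item=-3: not even, acc = 28-1 = 27; b=-2
item=11: not even, acc = 27-1 = 26; b=9
item=9: not even, acc = 26-1 = 25; b=18
item=-1: not even, acc = 25-1 = 24; b=17
item=-3: not even, acc = 24-1 = 23; b=14
acc+b = 23+14 = 37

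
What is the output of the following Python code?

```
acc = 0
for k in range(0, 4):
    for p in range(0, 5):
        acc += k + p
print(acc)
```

70

k=0,p=0: acc = 0+0 = 0
k=0,p=1: acc = 0+1 = 1
k=0,p=2: acc = 1+2 = 3
k=0,p=3: acc = 3+3 = 6
k=0,p=4: acc = 6+4 = 10
k=1,p=0: acc = 10+1 = 11
k=1,p=1: acc = 11+2 = 13
k=1,p=2: acc = 13+3 = 16
k=1,p=3: acc = 16+4 = 20
k=1,p=4: acc = 20+5 = 25
k=2,p=0: acc = 25+2 = 27
k=2,p=1: acc = 27+3 = 30
k=2,p=2: acc = 30+4 = 34
k=2,p=3: acc = 34+5 = 39
k=2,p=4: acc = 39+6 = 45
k=3,p=0: acc = 45+3 = 48
k=3,p=1: acc = 48+4 = 52
k=3,p=2: acc = 52+5 = 57
k=3,p=3: acc = 57+6 = 63
k=3,p=4: acc = 63+7 = 70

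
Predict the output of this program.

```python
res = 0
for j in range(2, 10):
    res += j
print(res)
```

44

j=2: res = 0+2 = 2
j=3: res = 2+3 = 5
j=4: res = 5+4 = 9
j=5: res = 9+5 = 14
j=6: res = 14+6 = 20
j=7: res = 20+7 = 27
j=8: res = 27+8 = 35
j=9: res = 35+9 = 44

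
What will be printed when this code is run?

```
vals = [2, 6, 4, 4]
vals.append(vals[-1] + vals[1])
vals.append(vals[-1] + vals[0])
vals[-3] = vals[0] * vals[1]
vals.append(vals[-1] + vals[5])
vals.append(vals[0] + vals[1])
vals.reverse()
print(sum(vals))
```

78

append vals[-1]+vals[1] = 4+6 = 10 → [2, 6, 4, 4, 10]
append vals[-1]+vals[0] = 10+2 = 12 → [2, 6, 4, 4, 10, 12]
vals[-3] = vals[0]*vals[1] = 2*6 = 12 → [2, 6, 4, 12, 10, 12]
append vals[-1]+vals[5] = 12+12 = 24 → [2, 6, 4, 12, 10, 12, 24]
append vals[0]+vals[1] = 2+6 = 8 → [2, 6, 4, 12, 10, 12, 24, 8]
reverse → [8, 24, 12, 10, 12, 4, 6, 2]
sum = 78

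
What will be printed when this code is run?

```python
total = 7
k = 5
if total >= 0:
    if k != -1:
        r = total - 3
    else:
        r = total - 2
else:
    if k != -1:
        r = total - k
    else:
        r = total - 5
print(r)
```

4

total=7, k=5
total >= 0 is True; k != -1 is True
→ r = total - 3 = 4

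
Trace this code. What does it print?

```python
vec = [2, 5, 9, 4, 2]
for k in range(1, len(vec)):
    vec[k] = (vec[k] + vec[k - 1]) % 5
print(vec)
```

[2, 2, 1, 0, 2]

k=1: vec[1] = (5+2)%5 = 2 → [2, 2, 9, 4, 2]
k=2: vec[2] = (9+2)%5 = 1 → [2, 2, 1, 4, 2]
k=3: vec[3] = (4+1)%5 = 0 → [2, 2, 1, 0, 2]
k=4: vec[4] = (2+0)%5 = 2 → [2, 2, 1, 0, 2]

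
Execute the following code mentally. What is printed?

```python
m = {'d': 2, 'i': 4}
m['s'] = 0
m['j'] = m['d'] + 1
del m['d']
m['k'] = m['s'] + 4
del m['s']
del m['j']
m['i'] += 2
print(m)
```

{'i': 6, 'k': 4}

m['s'] = 0 → {'d': 2, 'i': 4, 's': 0}
m['j'] = m['d']+1 = 3 → {'d': 2, 'i': 4, 's': 0, 'j': 3}
del 'd' → {'i': 4, 's': 0, 'j': 3}
m['k'] = m['s']+4 = 4 → {'i': 4, 's': 0, 'j': 3, 'k': 4}
del 's' → {'i': 4, 'j': 3, 'k': 4}
del 'j' → {'i': 4, 'k': 4}
m['i'] = 4+2 = 6 → {'i': 6, 'k': 4}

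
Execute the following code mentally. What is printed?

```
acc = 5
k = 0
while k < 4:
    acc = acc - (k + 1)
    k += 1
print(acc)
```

k=0: acc = 5-1 = 4
k=1: acc = 4-2 = 2
k=2: acc = 2-3 = -1
k=3: acc = (-1)-4 = -5

-5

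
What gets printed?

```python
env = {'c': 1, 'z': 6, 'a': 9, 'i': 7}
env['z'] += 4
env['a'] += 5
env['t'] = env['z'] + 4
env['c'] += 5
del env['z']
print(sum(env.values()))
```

env['z'] = 6+4 = 10 → {'c': 1, 'z': 10, 'a': 9, 'i': 7}
env['a'] = 9+5 = 14 → {'c': 1, 'z': 10, 'a': 14, 'i': 7}
env['t'] = env['z']+4 = 14 → {'c': 1, 'z': 10, 'a': 14, 'i': 7, 't': 14}
env['c'] = 1+5 = 6 → {'c': 6, 'z': 10, 'a': 14, 'i': 7, 't': 14}
del 'z' → {'c': 6, 'a': 14, 'i': 7, 't': 14}
sum of values = 41

41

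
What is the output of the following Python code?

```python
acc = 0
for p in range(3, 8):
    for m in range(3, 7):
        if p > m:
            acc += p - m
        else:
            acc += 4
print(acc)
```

p=3,m=3: not 3>3, acc = 0+4 = 4
p=3,m=4: not 3>4, acc = 4+4 = 8
p=3,m=5: not 3>5, acc = 8+4 = 12
p=3,m=6: not 3>6, acc = 12+4 = 16
p=4,m=3: 4>3, acc = 16+1 = 17
p=4,m=4: not 4>4, acc = 17+4 = 21
p=4,m=5: not 4>5, acc = 21+4 = 25
p=4,m=6: not 4>6, acc = 25+4 = 29
p=5,m=3: 5>3, acc = 29+2 = 31
p=5,m=4: 5>4, acc = 31+1 = 32
p=5,m=5: not 5>5, acc = 32+4 = 36
p=5,m=6: not 5>6, acc = 36+4 = 40
p=6,m=3: 6>3, acc = 40+3 = 43
p=6,m=4: 6>4, acc = 43+2 = 45
p=6,m=5: 6>5, acc = 45+1 = 46
p=6,m=6: not 6>6, acc = 46+4 = 50
p=7,m=3: 7>3, acc = 50+4 = 54
p=7,m=4: 7>4, acc = 54+3 = 57
p=7,m=5: 7>5, acc = 57+2 = 59
p=7,m=6: 7>6, acc = 59+1 = 60

60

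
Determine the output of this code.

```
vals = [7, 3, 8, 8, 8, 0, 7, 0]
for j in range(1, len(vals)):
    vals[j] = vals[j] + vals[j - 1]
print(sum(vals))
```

j=1: vals[1] = 3+7 = 10 → [7, 10, 8, 8, 8, 0, 7, 0]
j=2: vals[2] = 8+10 = 18 → [7, 10, 18, 8, 8, 0, 7, 0]
j=3: vals[3] = 8+18 = 26 → [7, 10, 18, 26, 8, 0, 7, 0]
j=4: vals[4] = 8+26 = 34 → [7, 10, 18, 26, 34, 0, 7, 0]
j=5: vals[5] = 0+34 = 34 → [7, 10, 18, 26, 34, 34, 7, 0]
j=6: vals[6] = 7+34 = 41 → [7, 10, 18, 26, 34, 34, 41, 0]
j=7: vals[7] = 0+41 = 41 → [7, 10, 18, 26, 34, 34, 41, 41]
sum = 211

211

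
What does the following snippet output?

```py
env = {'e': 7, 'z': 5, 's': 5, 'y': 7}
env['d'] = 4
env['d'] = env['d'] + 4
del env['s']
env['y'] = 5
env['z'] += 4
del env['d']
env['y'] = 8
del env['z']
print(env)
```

{'e': 7, 'y': 8}

env['d'] = 4 → {'e': 7, 'z': 5, 's': 5, 'y': 7, 'd': 4}
env['d'] = env['d']+4 = 8 → {'e': 7, 'z': 5, 's': 5, 'y': 7, 'd': 8}
del 's' → {'e': 7, 'z': 5, 'y': 7, 'd': 8}
env['y'] = 5 → {'e': 7, 'z': 5, 'y': 5, 'd': 8}
env['z'] = 5+4 = 9 → {'e': 7, 'z': 9, 'y': 5, 'd': 8}
del 'd' → {'e': 7, 'z': 9, 'y': 5}
env['y'] = 8 → {'e': 7, 'z': 9, 'y': 8}
del 'z' → {'e': 7, 'y': 8}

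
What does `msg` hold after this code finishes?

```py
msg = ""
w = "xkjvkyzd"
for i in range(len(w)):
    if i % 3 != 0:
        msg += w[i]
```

i=0: skip
i=1: add 'k' → 'k'
i=2: add 'j' → 'kj'
i=3: skip
i=4: add 'k' → 'kjk'
i=5: add 'y' → 'kjky'
i=6: skip
i=7: add 'd' → 'kjkyd'

'kjkyd'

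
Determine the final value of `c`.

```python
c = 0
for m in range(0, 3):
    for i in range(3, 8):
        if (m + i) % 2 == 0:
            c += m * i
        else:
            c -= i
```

m=0,i=3: odd sum, c = 0-3 = -3
m=0,i=4: even sum, c = (-3)+0 = -3
m=0,i=5: odd sum, c = (-3)-5 = -8
m=0,i=6: even sum, c = (-8)+0 = -8
m=0,i=7: odd sum, c = (-8)-7 = -15
m=1,i=3: even sum, c = (-15)+3 = -12
m=1,i=4: odd sum, c = (-12)-4 = -16
m=1,i=5: even sum, c = (-16)+5 = -11
m=1,i=6: odd sum, c = (-11)-6 = -17
m=1,i=7: even sum, c = (-17)+7 = -10
m=2,i=3: odd sum, c = (-10)-3 = -13
m=2,i=4: even sum, c = (-13)+8 = -5
m=2,i=5: odd sum, c = (-5)-5 = -10
m=2,i=6: even sum, c = (-10)+12 = 2
m=2,i=7: odd sum, c = 2-7 = -5

-5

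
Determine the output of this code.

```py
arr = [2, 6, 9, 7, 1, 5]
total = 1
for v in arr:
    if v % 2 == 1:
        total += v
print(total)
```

v=2: not odd
v=6: not odd
v=9: odd, total = 1+9 = 10
v=7: odd, total = 10+7 = 17
v=1: odd, total = 17+1 = 18
v=5: odd, total = 18+5 = 23

23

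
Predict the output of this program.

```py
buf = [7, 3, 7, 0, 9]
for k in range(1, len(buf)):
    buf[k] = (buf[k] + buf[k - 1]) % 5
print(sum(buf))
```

12

k=1: buf[1] = (3+7)%5 = 0 → [7, 0, 7, 0, 9]
k=2: buf[2] = (7+0)%5 = 2 → [7, 0, 2, 0, 9]
k=3: buf[3] = (0+2)%5 = 2 → [7, 0, 2, 2, 9]
k=4: buf[4] = (9+2)%5 = 1 → [7, 0, 2, 2, 1]
sum = 12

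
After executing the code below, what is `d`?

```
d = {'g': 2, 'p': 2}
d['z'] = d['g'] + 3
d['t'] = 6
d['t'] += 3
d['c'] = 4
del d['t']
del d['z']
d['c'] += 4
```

d['z'] = d['g']+3 = 5 → {'g': 2, 'p': 2, 'z': 5}
d['t'] = 6 → {'g': 2, 'p': 2, 'z': 5, 't': 6}
d['t'] = 6+3 = 9 → {'g': 2, 'p': 2, 'z': 5, 't': 9}
d['c'] = 4 → {'g': 2, 'p': 2, 'z': 5, 't': 9, 'c': 4}
del 't' → {'g': 2, 'p': 2, 'z': 5, 'c': 4}
del 'z' → {'g': 2, 'p': 2, 'c': 4}
d['c'] = 4+4 = 8 → {'g': 2, 'p': 2, 'c': 8}

{'g': 2, 'p': 2, 'c': 8}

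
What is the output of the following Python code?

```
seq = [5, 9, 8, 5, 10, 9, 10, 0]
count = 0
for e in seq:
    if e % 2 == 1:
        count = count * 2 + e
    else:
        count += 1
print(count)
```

e=5: odd, count = 0*2+5 = 5
e=9: odd, count = 5*2+9 = 19
e=8: not odd, count = 19+1 = 20
e=5: odd, count = 20*2+5 = 45
e=10: not odd, count = 45+1 = 46
e=9: odd, count = 46*2+9 = 101
e=10: not odd, count = 101+1 = 102
e=0: not odd, count = 102+1 = 103

103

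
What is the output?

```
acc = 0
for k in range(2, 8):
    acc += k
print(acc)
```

27

k=2: acc = 0+2 = 2
k=3: acc = 2+3 = 5
k=4: acc = 5+4 = 9
k=5: acc = 9+5 = 14
k=6: acc = 14+6 = 20
k=7: acc = 20+7 = 27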